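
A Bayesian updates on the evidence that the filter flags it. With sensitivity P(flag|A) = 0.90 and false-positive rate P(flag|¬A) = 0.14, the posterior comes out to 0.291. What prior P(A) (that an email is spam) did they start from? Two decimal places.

P(A) = 0.06

In odds form, posterior odds = prior odds × likelihood ratio, so prior odds = posterior odds ÷ LR.
Posterior odds = 0.291/(1−0.291) = 0.4104. LR = 0.90/0.14 = 6.4286.
Prior odds = 0.4104/6.4286 = 0.0638, so P(A) = 0.0638/(1+0.0638) ≈ 0.06.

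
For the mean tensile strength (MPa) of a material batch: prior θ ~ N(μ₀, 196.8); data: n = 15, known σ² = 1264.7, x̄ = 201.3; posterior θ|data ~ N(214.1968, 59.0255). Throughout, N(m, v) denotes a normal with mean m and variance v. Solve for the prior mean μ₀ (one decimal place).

μ₀ = 244.3

With known observation variance, the Normal–Normal posterior has precision τ_n = τ₀ + n/σ² and mean μ_n = (τ₀μ₀ + (n/σ²)x̄)/τ_n.
Here τ₀ = 1/196.8 = 0.005081 and τ_data = 15/1264.7 = 0.011861, so τ_n = 0.016942.
Rearranging for μ₀: μ₀ = (μ_n·τ_n − τ_data·x̄)/τ₀ = (214.1968·0.016942 − 0.011861·201.3) / 0.005081 = 1.241303/0.005081 ≈ 244.3.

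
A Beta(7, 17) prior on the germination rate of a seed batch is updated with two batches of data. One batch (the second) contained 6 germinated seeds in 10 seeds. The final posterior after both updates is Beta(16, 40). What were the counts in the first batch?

3 germinated seeds and 19 non-germinating seeds

Because Beta–binomial updating is additive in the counts, the combined data contributed (α_post−α_prior, β_post−β_prior) successes and failures.
Total across both batches: 16−7=9 germinated seeds, 40−17=23 non-germinating seeds.
Subtract the second batch: 9−6=3 germinated seeds and 23−4=19 non-germinating seeds.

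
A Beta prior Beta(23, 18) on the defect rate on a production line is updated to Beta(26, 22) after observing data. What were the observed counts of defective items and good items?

A Beta(α, β) prior with s successes and f failures in binomial data gives a Beta(α+s, β+f) posterior.
Match parameters: s=26−23=3, f=22−18=4.

3 defective items and 4 good items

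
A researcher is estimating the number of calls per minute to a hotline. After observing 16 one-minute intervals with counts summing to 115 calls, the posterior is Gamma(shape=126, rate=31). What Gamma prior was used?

Gamma(shape=11, rate=15)

Gamma–Poisson conjugacy: posterior shape = α + Σxᵢ, posterior rate = β + n.
So α = 126 − 115 = 11 and β = 31 − 16 = 15.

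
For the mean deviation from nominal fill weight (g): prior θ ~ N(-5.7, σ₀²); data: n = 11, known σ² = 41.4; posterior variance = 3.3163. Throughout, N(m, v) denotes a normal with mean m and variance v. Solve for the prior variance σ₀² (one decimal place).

Posterior precision equals prior precision plus data precision: 1/σ_n² = 1/σ₀² + n/σ².
So 1/σ₀² = 1/3.3163 − 11/41.4 = 0.301541 − 0.265700 = 0.035841.
Hence σ₀² = 1/0.035841 ≈ 27.9.

σ₀² = 27.9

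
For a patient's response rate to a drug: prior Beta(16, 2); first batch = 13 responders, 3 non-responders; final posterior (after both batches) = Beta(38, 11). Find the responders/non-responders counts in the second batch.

Because Beta–binomial updating is additive in the counts, the combined data contributed (α_post−α_prior, β_post−β_prior) successes and failures.
Total across both batches: 38−16=22 responders, 11−2=9 non-responders.
Subtract the first batch: 22−13=9 responders and 9−3=6 non-responders.

9 responders and 6 non-responders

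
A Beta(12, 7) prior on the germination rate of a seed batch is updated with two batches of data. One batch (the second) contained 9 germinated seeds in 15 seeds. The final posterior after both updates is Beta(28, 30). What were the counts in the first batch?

7 germinated seeds and 17 non-germinating seeds

Because Beta–binomial updating is additive in the counts, the combined data contributed (α_post−α_prior, β_post−β_prior) successes and failures.
Total across both batches: 28−12=16 germinated seeds, 30−7=23 non-germinating seeds.
Subtract the second batch: 16−9=7 germinated seeds and 23−6=17 non-germinating seeds.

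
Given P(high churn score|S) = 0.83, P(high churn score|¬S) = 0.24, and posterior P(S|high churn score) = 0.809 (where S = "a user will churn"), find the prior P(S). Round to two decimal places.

P(S) = 0.55

Bayes' rule in odds form gives O(S|E) = O(S)·[P(E|S)/P(E|¬S)], hence O(S) = O(S|E)/LR.
Posterior odds = 0.809/(1−0.809) = 4.2356. LR = 0.83/0.24 = 3.4583.
Prior odds = 4.2356/3.4583 = 1.2248, so P(S) = 1.2248/(1+1.2248) ≈ 0.55.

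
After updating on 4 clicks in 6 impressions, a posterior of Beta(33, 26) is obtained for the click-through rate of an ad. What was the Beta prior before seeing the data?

Beta(29, 24)

A Beta(α, β) prior with s successes and f failures in binomial data gives a Beta(α+s, β+f) posterior.
So α = 33 − 4 = 29 and β = 26 − 2 = 24.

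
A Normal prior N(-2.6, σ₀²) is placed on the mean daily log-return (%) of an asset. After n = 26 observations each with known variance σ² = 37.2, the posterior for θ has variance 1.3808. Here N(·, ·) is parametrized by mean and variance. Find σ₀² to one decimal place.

σ₀² = 39.5

Posterior precision equals prior precision plus data precision: 1/σ_n² = 1/σ₀² + n/σ².
So 1/σ₀² = 1/1.3808 − 26/37.2 = 0.724218 − 0.698925 = 0.025293.
Hence σ₀² = 1/0.025293 ≈ 39.5.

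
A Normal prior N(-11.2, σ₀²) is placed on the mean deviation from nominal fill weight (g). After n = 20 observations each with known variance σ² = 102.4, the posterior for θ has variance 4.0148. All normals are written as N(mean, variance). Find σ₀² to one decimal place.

Posterior precision equals prior precision plus data precision: 1/σ_n² = 1/σ₀² + n/σ².
So 1/σ₀² = 1/4.0148 − 20/102.4 = 0.249078 − 0.195312 = 0.053766.
Hence σ₀² = 1/0.053766 ≈ 18.6.

σ₀² = 18.6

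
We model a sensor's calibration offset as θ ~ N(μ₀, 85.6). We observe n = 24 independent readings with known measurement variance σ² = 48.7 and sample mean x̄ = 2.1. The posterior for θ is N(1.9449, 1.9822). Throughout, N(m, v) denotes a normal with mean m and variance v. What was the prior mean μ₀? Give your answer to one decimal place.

With known observation variance, the Normal–Normal posterior has precision τ_n = τ₀ + n/σ² and mean μ_n = (τ₀μ₀ + (n/σ²)x̄)/τ_n.
Here τ₀ = 1/85.6 = 0.011682 and τ_data = 24/48.7 = 0.492813, so τ_n = 0.504495.
Rearranging for μ₀: μ₀ = (μ_n·τ_n − τ_data·x̄)/τ₀ = (1.9449·0.504495 − 0.492813·2.1) / 0.011682 = -0.053715/0.011682 ≈ -4.6.

μ₀ = -4.6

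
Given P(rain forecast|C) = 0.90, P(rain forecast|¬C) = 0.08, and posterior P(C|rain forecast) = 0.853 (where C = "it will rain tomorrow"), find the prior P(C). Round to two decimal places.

P(C) = 0.34

In odds form, posterior odds = prior odds × likelihood ratio, so prior odds = posterior odds ÷ LR.
Posterior odds = 0.853/(1−0.853) = 5.8027. LR = 0.90/0.08 = 11.2500.
Prior odds = 5.8027/11.2500 = 0.5158, so P(C) = 0.5158/(1+0.5158) ≈ 0.34.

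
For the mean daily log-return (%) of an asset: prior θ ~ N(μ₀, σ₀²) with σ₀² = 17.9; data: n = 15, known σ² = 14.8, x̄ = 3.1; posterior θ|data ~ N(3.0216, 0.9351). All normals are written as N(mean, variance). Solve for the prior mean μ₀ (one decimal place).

μ₀ = 1.6

The posterior mean is a precision-weighted average: μ_n = (τ₀μ₀ + τ_data·x̄)/(τ₀+τ_data), with τ₀=1/σ₀² and τ_data=n/σ².
Here τ₀ = 1/17.9 = 0.055866 and τ_data = 15/14.8 = 1.013514, so τ_n = 1.069380.
Rearranging for μ₀: μ₀ = (μ_n·τ_n − τ_data·x̄)/τ₀ = (3.0216·1.069380 − 1.013514·3.1) / 0.055866 = 0.089345/0.055866 ≈ 1.6.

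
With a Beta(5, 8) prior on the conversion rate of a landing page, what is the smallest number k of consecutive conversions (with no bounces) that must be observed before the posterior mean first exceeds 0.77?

k = 22

After k conversions and 0 bounces the posterior is Beta(5+k, 8), with mean (5+k)/(5+8+k).
Set (5+k)/(13+k) > 0.77 and solve: k > (0.77·13 − 5)/(1 − 0.77) = 21.783.
The smallest integer exceeding 21.783 is 22.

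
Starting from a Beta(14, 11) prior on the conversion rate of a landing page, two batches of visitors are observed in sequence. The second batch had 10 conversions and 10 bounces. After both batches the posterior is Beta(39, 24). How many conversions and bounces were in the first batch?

Sequential conjugate updates are equivalent to a single update on the pooled data, so total successes = posterior α − prior α and total failures = posterior β − prior β.
Total across both batches: 39−14=25 conversions, 24−11=13 bounces.
Subtract the second batch: 25−10=15 conversions and 13−10=3 bounces.

15 conversions and 3 bounces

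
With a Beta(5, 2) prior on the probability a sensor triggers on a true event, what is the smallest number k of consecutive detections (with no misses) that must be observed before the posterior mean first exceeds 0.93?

k = 22

After k detections and 0 misses the posterior is Beta(5+k, 2), with mean (5+k)/(5+2+k).
Set (5+k)/(7+k) > 0.93 and solve: k > (0.93·7 − 5)/(1 − 0.93) = 21.571.
The smallest integer exceeding 21.571 is 22.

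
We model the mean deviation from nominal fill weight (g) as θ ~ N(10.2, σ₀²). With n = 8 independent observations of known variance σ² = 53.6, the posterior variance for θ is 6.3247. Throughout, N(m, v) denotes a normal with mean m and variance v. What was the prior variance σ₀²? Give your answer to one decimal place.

σ₀² = 112.9

Posterior precision equals prior precision plus data precision: 1/σ_n² = 1/σ₀² + n/σ².
So 1/σ₀² = 1/6.3247 − 8/53.6 = 0.158110 − 0.149254 = 0.008856.
Hence σ₀² = 1/0.008856 ≈ 112.9.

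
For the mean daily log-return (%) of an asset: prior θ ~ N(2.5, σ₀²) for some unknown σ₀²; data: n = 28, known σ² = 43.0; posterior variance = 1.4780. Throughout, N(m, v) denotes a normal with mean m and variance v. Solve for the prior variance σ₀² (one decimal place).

σ₀² = 39.3

For the Normal–Normal model with known σ², precisions add: τ_n = τ₀ + n/σ².
So 1/σ₀² = 1/1.4780 − 28/43.0 = 0.676590 − 0.651163 = 0.025427.
Hence σ₀² = 1/0.025427 ≈ 39.3.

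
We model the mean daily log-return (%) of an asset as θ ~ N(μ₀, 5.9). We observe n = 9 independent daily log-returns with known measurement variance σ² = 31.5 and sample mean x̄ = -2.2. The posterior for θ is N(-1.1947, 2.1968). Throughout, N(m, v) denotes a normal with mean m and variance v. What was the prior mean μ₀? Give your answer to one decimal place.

The posterior mean is a precision-weighted average: μ_n = (τ₀μ₀ + τ_data·x̄)/(τ₀+τ_data), with τ₀=1/σ₀² and τ_data=n/σ².
Here τ₀ = 1/5.9 = 0.169492 and τ_data = 9/31.5 = 0.285714, so τ_n = 0.455206.
Rearranging for μ₀: μ₀ = (μ_n·τ_n − τ_data·x̄)/τ₀ = (-1.1947·0.455206 − 0.285714·-2.2) / 0.169492 = 0.084736/0.169492 ≈ 0.5.

μ₀ = 0.5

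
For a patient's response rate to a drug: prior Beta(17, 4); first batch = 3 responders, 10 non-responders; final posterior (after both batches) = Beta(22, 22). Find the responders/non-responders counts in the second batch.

Because Beta–binomial updating is additive in the counts, the combined data contributed (α_post−α_prior, β_post−β_prior) successes and failures.
Total across both batches: 22−17=5 responders, 22−4=18 non-responders.
Subtract the first batch: 5−3=2 responders and 18−10=8 non-responders.

2 responders and 8 non-responders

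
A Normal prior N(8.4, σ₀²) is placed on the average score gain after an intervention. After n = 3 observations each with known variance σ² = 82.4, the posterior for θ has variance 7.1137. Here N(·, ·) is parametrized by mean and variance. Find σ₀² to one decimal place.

σ₀² = 9.6

Posterior precision equals prior precision plus data precision: 1/σ_n² = 1/σ₀² + n/σ².
So 1/σ₀² = 1/7.1137 − 3/82.4 = 0.140574 − 0.036408 = 0.104166.
Hence σ₀² = 1/0.104166 ≈ 9.6.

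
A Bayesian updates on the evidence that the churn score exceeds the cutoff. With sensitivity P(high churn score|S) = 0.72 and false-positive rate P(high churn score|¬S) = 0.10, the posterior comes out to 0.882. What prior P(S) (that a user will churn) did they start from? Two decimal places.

P(S) = 0.51

Bayes' rule in odds form gives O(S|E) = O(S)·[P(E|S)/P(E|¬S)], hence O(S) = O(S|E)/LR.
Posterior odds = 0.882/(1−0.882) = 7.4746. LR = 0.72/0.10 = 7.2000.
Prior odds = 7.4746/7.2000 = 1.0381, so P(S) = 1.0381/(1+1.0381) ≈ 0.51.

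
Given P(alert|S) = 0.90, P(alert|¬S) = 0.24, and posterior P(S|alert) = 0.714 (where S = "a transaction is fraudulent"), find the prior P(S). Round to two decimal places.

P(S) = 0.40

In odds form, posterior odds = prior odds × likelihood ratio, so prior odds = posterior odds ÷ LR.
Posterior odds = 0.714/(1−0.714) = 2.4965. LR = 0.90/0.24 = 3.7500.
Prior odds = 2.4965/3.7500 = 0.6657, so P(S) = 0.6657/(1+0.6657) ≈ 0.40.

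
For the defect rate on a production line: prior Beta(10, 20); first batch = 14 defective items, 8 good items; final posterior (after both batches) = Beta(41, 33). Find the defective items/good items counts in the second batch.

17 defective items and 5 good items

Sequential conjugate updates are equivalent to a single update on the pooled data, so total successes = posterior α − prior α and total failures = posterior β − prior β.
Total across both batches: 41−10=31 defective items, 33−20=13 good items.
Subtract the first batch: 31−14=17 defective items and 13−8=5 good items.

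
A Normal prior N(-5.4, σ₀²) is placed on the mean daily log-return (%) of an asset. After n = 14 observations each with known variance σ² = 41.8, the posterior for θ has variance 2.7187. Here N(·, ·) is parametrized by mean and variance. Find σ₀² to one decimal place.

σ₀² = 30.4

Posterior precision equals prior precision plus data precision: 1/σ_n² = 1/σ₀² + n/σ².
So 1/σ₀² = 1/2.7187 − 14/41.8 = 0.367823 − 0.334928 = 0.032895.
Hence σ₀² = 1/0.032895 ≈ 30.4.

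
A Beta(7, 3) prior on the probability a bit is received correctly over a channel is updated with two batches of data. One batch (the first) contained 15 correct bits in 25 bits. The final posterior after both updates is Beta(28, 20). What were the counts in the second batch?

Because Beta–binomial updating is additive in the counts, the combined data contributed (α_post−α_prior, β_post−β_prior) successes and failures.
Total across both batches: 28−7=21 correct bits, 20−3=17 errors.
Subtract the first batch: 21−15=6 correct bits and 17−10=7 errors.

6 correct bits and 7 errors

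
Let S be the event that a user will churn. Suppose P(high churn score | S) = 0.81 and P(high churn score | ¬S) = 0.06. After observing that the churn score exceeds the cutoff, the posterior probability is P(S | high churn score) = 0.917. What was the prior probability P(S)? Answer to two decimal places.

P(S) = 0.45

Bayes' rule in odds form gives O(S|E) = O(S)·[P(E|S)/P(E|¬S)], hence O(S) = O(S|E)/LR.
Posterior odds = 0.917/(1−0.917) = 11.0482. LR = 0.81/0.06 = 13.5000.
Prior odds = 11.0482/13.5000 = 0.8184, so P(S) = 0.8184/(1+0.8184) ≈ 0.45.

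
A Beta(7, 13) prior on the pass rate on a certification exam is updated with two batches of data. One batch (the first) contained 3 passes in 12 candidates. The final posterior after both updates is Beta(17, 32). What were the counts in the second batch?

Sequential conjugate updates are equivalent to a single update on the pooled data, so total successes = posterior α − prior α and total failures = posterior β − prior β.
Total across both batches: 17−7=10 passes, 32−13=19 failures.
Subtract the first batch: 10−3=7 passes and 19−9=10 failures.

7 passes and 10 failures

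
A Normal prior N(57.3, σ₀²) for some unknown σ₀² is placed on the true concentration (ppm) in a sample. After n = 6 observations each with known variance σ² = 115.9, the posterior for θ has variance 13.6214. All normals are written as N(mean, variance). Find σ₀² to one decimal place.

Posterior precision equals prior precision plus data precision: 1/σ_n² = 1/σ₀² + n/σ².
So 1/σ₀² = 1/13.6214 − 6/115.9 = 0.073414 − 0.051769 = 0.021645.
Hence σ₀² = 1/0.021645 ≈ 46.2.

σ₀² = 46.2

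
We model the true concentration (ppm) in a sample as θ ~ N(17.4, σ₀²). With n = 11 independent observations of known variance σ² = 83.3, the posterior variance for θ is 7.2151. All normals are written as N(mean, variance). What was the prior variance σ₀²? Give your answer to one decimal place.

Posterior precision equals prior precision plus data precision: 1/σ_n² = 1/σ₀² + n/σ².
So 1/σ₀² = 1/7.2151 − 11/83.3 = 0.138598 − 0.132053 = 0.006545.
Hence σ₀² = 1/0.006545 ≈ 152.8.

σ₀² = 152.8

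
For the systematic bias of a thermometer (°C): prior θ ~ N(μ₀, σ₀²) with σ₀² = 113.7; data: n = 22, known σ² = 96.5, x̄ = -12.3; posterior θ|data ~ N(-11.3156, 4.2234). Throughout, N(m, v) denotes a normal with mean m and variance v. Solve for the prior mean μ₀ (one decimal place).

With known observation variance, the Normal–Normal posterior has precision τ_n = τ₀ + n/σ² and mean μ_n = (τ₀μ₀ + (n/σ²)x̄)/τ_n.
Here τ₀ = 1/113.7 = 0.008795 and τ_data = 22/96.5 = 0.227979, so τ_n = 0.236774.
Rearranging for μ₀: μ₀ = (μ_n·τ_n − τ_data·x̄)/τ₀ = (-11.3156·0.236774 − 0.227979·-12.3) / 0.008795 = 0.124902/0.008795 ≈ 14.2.

μ₀ = 14.2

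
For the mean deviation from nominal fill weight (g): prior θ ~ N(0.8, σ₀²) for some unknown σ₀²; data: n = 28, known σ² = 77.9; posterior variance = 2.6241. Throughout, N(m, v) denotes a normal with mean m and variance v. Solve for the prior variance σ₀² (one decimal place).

Posterior precision equals prior precision plus data precision: 1/σ_n² = 1/σ₀² + n/σ².
So 1/σ₀² = 1/2.6241 − 28/77.9 = 0.381083 − 0.359435 = 0.021648.
Hence σ₀² = 1/0.021648 ≈ 46.2.

σ₀² = 46.2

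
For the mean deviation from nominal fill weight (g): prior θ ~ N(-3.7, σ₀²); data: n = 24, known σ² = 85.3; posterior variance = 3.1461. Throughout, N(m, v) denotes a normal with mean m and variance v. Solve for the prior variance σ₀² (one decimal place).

Posterior precision equals prior precision plus data precision: 1/σ_n² = 1/σ₀² + n/σ².
So 1/σ₀² = 1/3.1461 − 24/85.3 = 0.317854 − 0.281360 = 0.036494.
Hence σ₀² = 1/0.036494 ≈ 27.4.

σ₀² = 27.4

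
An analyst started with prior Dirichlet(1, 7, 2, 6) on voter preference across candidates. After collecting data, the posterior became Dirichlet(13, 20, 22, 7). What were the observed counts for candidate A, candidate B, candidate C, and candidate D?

For a Dirichlet(α) prior with multinomial counts c, the posterior is Dirichlet(α + c) componentwise.
Counts are posterior − prior componentwise: 13−1=12, 20−7=13, 22−2=20, 7−6=1.

counts (12, 13, 20, 1)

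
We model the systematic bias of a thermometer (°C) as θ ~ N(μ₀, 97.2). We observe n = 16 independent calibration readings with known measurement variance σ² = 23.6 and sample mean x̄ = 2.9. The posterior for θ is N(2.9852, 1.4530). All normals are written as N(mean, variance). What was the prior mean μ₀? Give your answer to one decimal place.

With known observation variance, the Normal–Normal posterior has precision τ_n = τ₀ + n/σ² and mean μ_n = (τ₀μ₀ + (n/σ²)x̄)/τ_n.
Here τ₀ = 1/97.2 = 0.010288 and τ_data = 16/23.6 = 0.677966, so τ_n = 0.688254.
Rearranging for μ₀: μ₀ = (μ_n·τ_n − τ_data·x̄)/τ₀ = (2.9852·0.688254 − 0.677966·2.9) / 0.010288 = 0.088474/0.010288 ≈ 8.6.

μ₀ = 8.6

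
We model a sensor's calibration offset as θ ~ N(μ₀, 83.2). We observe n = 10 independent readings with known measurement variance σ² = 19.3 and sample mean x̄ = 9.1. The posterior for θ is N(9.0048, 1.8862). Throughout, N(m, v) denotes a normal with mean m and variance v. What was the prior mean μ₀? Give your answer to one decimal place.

With known observation variance, the Normal–Normal posterior has precision τ_n = τ₀ + n/σ² and mean μ_n = (τ₀μ₀ + (n/σ²)x̄)/τ_n.
Here τ₀ = 1/83.2 = 0.012019 and τ_data = 10/19.3 = 0.518135, so τ_n = 0.530154.
Rearranging for μ₀: μ₀ = (μ_n·τ_n − τ_data·x̄)/τ₀ = (9.0048·0.530154 − 0.518135·9.1) / 0.012019 = 0.058902/0.012019 ≈ 4.9.

μ₀ = 4.9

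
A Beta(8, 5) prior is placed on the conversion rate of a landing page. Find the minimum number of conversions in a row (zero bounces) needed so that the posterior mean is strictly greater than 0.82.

After k conversions and 0 bounces the posterior is Beta(8+k, 5), with mean (8+k)/(8+5+k).
Set (8+k)/(13+k) > 0.82 and solve: k > (0.82·13 − 8)/(1 − 0.82) = 14.778.
The smallest integer exceeding 14.778 is 15, and checking k=15: (23)/(28) = 0.8214 > 0.82.

k = 15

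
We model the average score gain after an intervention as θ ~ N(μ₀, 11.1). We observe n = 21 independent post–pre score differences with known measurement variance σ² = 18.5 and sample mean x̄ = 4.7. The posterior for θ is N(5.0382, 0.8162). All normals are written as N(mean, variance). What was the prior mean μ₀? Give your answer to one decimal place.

μ₀ = 9.3

With known observation variance, the Normal–Normal posterior has precision τ_n = τ₀ + n/σ² and mean μ_n = (τ₀μ₀ + (n/σ²)x̄)/τ_n.
Here τ₀ = 1/11.1 = 0.090090 and τ_data = 21/18.5 = 1.135135, so τ_n = 1.225225.
Rearranging for μ₀: μ₀ = (μ_n·τ_n − τ_data·x̄)/τ₀ = (5.0382·1.225225 − 1.135135·4.7) / 0.090090 = 0.837794/0.090090 ≈ 9.3.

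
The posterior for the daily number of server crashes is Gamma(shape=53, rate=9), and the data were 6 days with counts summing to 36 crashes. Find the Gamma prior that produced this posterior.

Gamma(shape=17, rate=3)

Gamma–Poisson conjugacy: posterior shape = α + Σxᵢ, posterior rate = β + n.
So α = 53 − 36 = 17 and β = 9 − 6 = 3.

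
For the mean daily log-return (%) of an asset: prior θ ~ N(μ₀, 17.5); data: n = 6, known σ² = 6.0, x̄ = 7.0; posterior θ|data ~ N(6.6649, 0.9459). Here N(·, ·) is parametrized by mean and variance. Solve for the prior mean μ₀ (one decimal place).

With known observation variance, the Normal–Normal posterior has precision τ_n = τ₀ + n/σ² and mean μ_n = (τ₀μ₀ + (n/σ²)x̄)/τ_n.
Here τ₀ = 1/17.5 = 0.057143 and τ_data = 6/6.0 = 1.000000, so τ_n = 1.057143.
Rearranging for μ₀: μ₀ = (μ_n·τ_n − τ_data·x̄)/τ₀ = (6.6649·1.057143 − 1.000000·7.0) / 0.057143 = 0.045752/0.057143 ≈ 0.8.

μ₀ = 0.8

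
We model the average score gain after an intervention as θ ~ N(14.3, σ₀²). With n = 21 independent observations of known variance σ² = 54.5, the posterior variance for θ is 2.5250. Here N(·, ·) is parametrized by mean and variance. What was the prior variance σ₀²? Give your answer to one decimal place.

σ₀² = 93.3

Posterior precision equals prior precision plus data precision: 1/σ_n² = 1/σ₀² + n/σ².
So 1/σ₀² = 1/2.5250 − 21/54.5 = 0.396040 − 0.385321 = 0.010719.
Hence σ₀² = 1/0.010719 ≈ 93.3.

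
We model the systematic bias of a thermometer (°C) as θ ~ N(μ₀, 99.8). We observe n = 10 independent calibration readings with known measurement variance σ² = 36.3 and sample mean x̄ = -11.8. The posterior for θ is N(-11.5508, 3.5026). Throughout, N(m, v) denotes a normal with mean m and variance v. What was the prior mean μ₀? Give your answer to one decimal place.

The posterior mean is a precision-weighted average: μ_n = (τ₀μ₀ + τ_data·x̄)/(τ₀+τ_data), with τ₀=1/σ₀² and τ_data=n/σ².
Here τ₀ = 1/99.8 = 0.010020 and τ_data = 10/36.3 = 0.275482, so τ_n = 0.285502.
Rearranging for μ₀: μ₀ = (μ_n·τ_n − τ_data·x̄)/τ₀ = (-11.5508·0.285502 − 0.275482·-11.8) / 0.010020 = -0.047089/0.010020 ≈ -4.7.

μ₀ = -4.7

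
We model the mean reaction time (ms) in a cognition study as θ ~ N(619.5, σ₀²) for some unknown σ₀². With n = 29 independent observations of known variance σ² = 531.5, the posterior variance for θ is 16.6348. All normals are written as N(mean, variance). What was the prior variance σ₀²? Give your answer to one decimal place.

σ₀² = 180.1

For the Normal–Normal model with known σ², precisions add: τ_n = τ₀ + n/σ².
So 1/σ₀² = 1/16.6348 − 29/531.5 = 0.060115 − 0.054563 = 0.005552.
Hence σ₀² = 1/0.005552 ≈ 180.1.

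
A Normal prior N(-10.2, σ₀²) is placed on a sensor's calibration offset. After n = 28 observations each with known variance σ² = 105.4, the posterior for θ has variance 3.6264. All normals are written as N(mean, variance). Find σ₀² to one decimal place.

σ₀² = 99.0

For the Normal–Normal model with known σ², precisions add: τ_n = τ₀ + n/σ².
So 1/σ₀² = 1/3.6264 − 28/105.4 = 0.275756 − 0.265655 = 0.010101.
Hence σ₀² = 1/0.010101 ≈ 99.0.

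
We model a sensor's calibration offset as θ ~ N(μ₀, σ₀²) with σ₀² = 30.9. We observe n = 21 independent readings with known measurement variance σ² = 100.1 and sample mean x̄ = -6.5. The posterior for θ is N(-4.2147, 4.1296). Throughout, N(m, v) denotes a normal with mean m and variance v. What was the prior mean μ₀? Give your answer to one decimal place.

μ₀ = 10.6

The posterior mean is a precision-weighted average: μ_n = (τ₀μ₀ + τ_data·x̄)/(τ₀+τ_data), with τ₀=1/σ₀² and τ_data=n/σ².
Here τ₀ = 1/30.9 = 0.032362 and τ_data = 21/100.1 = 0.209790, so τ_n = 0.242152.
Rearranging for μ₀: μ₀ = (μ_n·τ_n − τ_data·x̄)/τ₀ = (-4.2147·0.242152 − 0.209790·-6.5) / 0.032362 = 0.343037/0.032362 ≈ 10.6.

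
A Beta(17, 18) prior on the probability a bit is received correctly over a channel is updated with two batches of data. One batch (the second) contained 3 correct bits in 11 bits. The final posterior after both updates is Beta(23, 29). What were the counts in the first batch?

Sequential conjugate updates are equivalent to a single update on the pooled data, so total successes = posterior α − prior α and total failures = posterior β − prior β.
Total across both batches: 23−17=6 correct bits, 29−18=11 errors.
Subtract the second batch: 6−3=3 correct bits and 11−8=3 errors.

3 correct bits and 3 errors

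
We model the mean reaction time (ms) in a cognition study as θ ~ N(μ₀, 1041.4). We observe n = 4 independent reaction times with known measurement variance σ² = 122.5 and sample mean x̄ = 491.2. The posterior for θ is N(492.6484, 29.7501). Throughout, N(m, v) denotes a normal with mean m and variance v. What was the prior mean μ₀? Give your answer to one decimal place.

μ₀ = 541.9

With known observation variance, the Normal–Normal posterior has precision τ_n = τ₀ + n/σ² and mean μ_n = (τ₀μ₀ + (n/σ²)x̄)/τ_n.
Here τ₀ = 1/1041.4 = 0.000960 and τ_data = 4/122.5 = 0.032653, so τ_n = 0.033613.
Rearranging for μ₀: μ₀ = (μ_n·τ_n − τ_data·x̄)/τ₀ = (492.6484·0.033613 − 0.032653·491.2) / 0.000960 = 0.520237/0.000960 ≈ 541.9.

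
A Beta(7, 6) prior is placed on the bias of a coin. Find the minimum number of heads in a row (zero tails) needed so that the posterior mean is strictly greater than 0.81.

k = 19

After k heads and 0 tails the posterior is Beta(7+k, 6), with mean (7+k)/(7+6+k).
Set (7+k)/(13+k) > 0.81 and solve: k > (0.81·13 − 7)/(1 − 0.81) = 18.579.
The smallest integer exceeding 18.579 is 19, and checking k=19: (26)/(32) = 0.8125 > 0.81.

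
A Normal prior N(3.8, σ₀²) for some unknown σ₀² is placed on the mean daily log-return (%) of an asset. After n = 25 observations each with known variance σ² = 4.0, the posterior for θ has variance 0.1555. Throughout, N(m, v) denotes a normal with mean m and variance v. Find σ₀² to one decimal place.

σ₀² = 5.5

Posterior precision equals prior precision plus data precision: 1/σ_n² = 1/σ₀² + n/σ².
So 1/σ₀² = 1/0.1555 − 25/4.0 = 6.430868 − 6.250000 = 0.180868.
Hence σ₀² = 1/0.180868 ≈ 5.5.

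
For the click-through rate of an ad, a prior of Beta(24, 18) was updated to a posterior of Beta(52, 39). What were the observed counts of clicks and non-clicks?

28 clicks and 21 non-clicks

Under Beta–binomial conjugacy the posterior parameters are (α+s, β+f).
Match parameters: s=52−24=28, f=39−18=21.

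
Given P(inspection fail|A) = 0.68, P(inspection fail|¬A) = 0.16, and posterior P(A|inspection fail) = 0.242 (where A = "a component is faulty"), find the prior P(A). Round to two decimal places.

Bayes' rule in odds form gives O(A|E) = O(A)·[P(E|A)/P(E|¬A)], hence O(A) = O(A|E)/LR.
Posterior odds = 0.242/(1−0.242) = 0.3193. LR = 0.68/0.16 = 4.2500.
Prior odds = 0.3193/4.2500 = 0.0751, so P(A) = 0.0751/(1+0.0751) ≈ 0.07.

P(A) = 0.07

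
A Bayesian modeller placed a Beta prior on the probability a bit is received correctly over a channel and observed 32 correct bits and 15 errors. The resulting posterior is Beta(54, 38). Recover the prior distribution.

Beta is conjugate to the binomial likelihood: posterior = Beta(α+s, β+f).
So α = 54 − 32 = 22 and β = 38 − 15 = 23.

Beta(22, 23)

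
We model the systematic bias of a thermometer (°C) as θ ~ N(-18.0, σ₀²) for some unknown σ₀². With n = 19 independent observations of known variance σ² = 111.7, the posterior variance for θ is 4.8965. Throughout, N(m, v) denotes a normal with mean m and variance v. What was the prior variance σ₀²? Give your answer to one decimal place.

Posterior precision equals prior precision plus data precision: 1/σ_n² = 1/σ₀² + n/σ².
So 1/σ₀² = 1/4.8965 − 19/111.7 = 0.204228 − 0.170098 = 0.034130.
Hence σ₀² = 1/0.034130 ≈ 29.3.

σ₀² = 29.3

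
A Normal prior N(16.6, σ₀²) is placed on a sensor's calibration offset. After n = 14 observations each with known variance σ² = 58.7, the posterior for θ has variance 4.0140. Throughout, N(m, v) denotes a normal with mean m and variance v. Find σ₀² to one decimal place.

For the Normal–Normal model with known σ², precisions add: τ_n = τ₀ + n/σ².
So 1/σ₀² = 1/4.0140 − 14/58.7 = 0.249128 − 0.238501 = 0.010627.
Hence σ₀² = 1/0.010627 ≈ 94.1.

σ₀² = 94.1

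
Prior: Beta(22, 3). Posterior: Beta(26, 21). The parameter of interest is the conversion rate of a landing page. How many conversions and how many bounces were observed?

Under Beta–binomial conjugacy the posterior parameters are (a+s, b+f).
Match parameters: s=26−22=4, f=21−3=18.

4 conversions and 18 bounces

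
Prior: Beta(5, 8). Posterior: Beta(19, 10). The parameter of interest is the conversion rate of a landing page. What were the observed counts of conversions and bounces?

Under Beta–binomial conjugacy the posterior parameters are (α+s, β+f).
Match parameters: s=19−5=14, f=10−8=2.

14 conversions and 2 bounces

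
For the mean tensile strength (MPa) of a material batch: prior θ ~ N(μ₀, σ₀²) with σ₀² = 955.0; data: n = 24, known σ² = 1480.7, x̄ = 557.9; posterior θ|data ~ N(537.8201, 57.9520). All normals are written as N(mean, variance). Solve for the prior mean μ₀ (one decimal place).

With known observation variance, the Normal–Normal posterior has precision τ_n = τ₀ + n/σ² and mean μ_n = (τ₀μ₀ + (n/σ²)x̄)/τ_n.
Here τ₀ = 1/955.0 = 0.001047 and τ_data = 24/1480.7 = 0.016209, so τ_n = 0.017256.
Rearranging for μ₀: μ₀ = (μ_n·τ_n − τ_data·x̄)/τ₀ = (537.8201·0.017256 − 0.016209·557.9) / 0.001047 = 0.237623/0.001047 ≈ 227.0.

μ₀ = 227.0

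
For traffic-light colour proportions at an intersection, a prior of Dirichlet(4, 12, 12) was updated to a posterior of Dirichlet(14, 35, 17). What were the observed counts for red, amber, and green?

counts (10, 23, 5)

For a Dirichlet(α) prior with multinomial counts c, the posterior is Dirichlet(α + c) componentwise.
Counts are posterior − prior componentwise: 14−4=10, 35−12=23, 17−12=5.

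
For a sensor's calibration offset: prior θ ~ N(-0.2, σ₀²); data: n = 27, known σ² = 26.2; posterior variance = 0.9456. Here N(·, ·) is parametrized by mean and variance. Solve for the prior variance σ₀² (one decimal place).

σ₀² = 37.0

Posterior precision equals prior precision plus data precision: 1/σ_n² = 1/σ₀² + n/σ².
So 1/σ₀² = 1/0.9456 − 27/26.2 = 1.057530 − 1.030534 = 0.026996.
Hence σ₀² = 1/0.026996 ≈ 37.0.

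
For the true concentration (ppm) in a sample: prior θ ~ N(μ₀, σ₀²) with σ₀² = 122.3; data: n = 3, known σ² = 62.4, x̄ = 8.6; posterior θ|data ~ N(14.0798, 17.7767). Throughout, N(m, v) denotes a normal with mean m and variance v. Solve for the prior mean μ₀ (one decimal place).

μ₀ = 46.3

The posterior mean is a precision-weighted average: μ_n = (τ₀μ₀ + τ_data·x̄)/(τ₀+τ_data), with τ₀=1/σ₀² and τ_data=n/σ².
Here τ₀ = 1/122.3 = 0.008177 and τ_data = 3/62.4 = 0.048077, so τ_n = 0.056254.
Rearranging for μ₀: μ₀ = (μ_n·τ_n − τ_data·x̄)/τ₀ = (14.0798·0.056254 − 0.048077·8.6) / 0.008177 = 0.378583/0.008177 ≈ 46.3.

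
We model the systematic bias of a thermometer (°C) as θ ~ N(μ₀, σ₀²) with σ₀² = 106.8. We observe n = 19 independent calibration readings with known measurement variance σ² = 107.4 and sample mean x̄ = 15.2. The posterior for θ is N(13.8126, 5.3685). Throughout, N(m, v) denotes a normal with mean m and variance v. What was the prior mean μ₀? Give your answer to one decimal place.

μ₀ = -12.4

With known observation variance, the Normal–Normal posterior has precision τ_n = τ₀ + n/σ² and mean μ_n = (τ₀μ₀ + (n/σ²)x̄)/τ_n.
Here τ₀ = 1/106.8 = 0.009363 and τ_data = 19/107.4 = 0.176909, so τ_n = 0.186272.
Rearranging for μ₀: μ₀ = (μ_n·τ_n − τ_data·x̄)/τ₀ = (13.8126·0.186272 − 0.176909·15.2) / 0.009363 = -0.116116/0.009363 ≈ -12.4.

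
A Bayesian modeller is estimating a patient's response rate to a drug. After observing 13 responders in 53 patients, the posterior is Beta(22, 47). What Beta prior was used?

Under Beta–binomial conjugacy the posterior parameters are (a+s, b+f).
So a = 22 − 13 = 9 and b = 47 − 40 = 7.

Beta(9, 7)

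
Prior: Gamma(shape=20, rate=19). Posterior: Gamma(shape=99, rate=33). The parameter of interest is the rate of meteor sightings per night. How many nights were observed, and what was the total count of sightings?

A Gamma(α, β) prior (rate parametrization) on a Poisson rate with n observations summing to S gives posterior Gamma(α+S, β+n).
Matching: Σxᵢ = 99 − 20 = 79 and n = 33 − 19 = 14.

n = 14 nights with total 79 sightings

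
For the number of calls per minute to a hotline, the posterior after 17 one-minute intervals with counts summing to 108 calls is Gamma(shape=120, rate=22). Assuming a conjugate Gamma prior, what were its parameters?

Gamma–Poisson conjugacy: posterior shape = α + Σxᵢ, posterior rate = β + n.
So α = 120 − 108 = 12 and β = 22 − 17 = 5.

Gamma(shape=12, rate=5)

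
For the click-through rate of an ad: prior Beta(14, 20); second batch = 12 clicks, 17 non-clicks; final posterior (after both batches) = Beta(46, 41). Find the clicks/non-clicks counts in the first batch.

Sequential conjugate updates are equivalent to a single update on the pooled data, so total successes = posterior α − prior α and total failures = posterior β − prior β.
Total across both batches: 46−14=32 clicks, 41−20=21 non-clicks.
Subtract the second batch: 32−12=20 clicks and 21−17=4 non-clicks.

20 clicks and 4 non-clicks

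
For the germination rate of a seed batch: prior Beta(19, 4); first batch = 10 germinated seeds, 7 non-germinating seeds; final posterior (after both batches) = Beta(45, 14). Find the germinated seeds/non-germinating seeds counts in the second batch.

Because Beta–binomial updating is additive in the counts, the combined data contributed (α_post−α_prior, β_post−β_prior) successes and failures.
Total across both batches: 45−19=26 germinated seeds, 14−4=10 non-germinating seeds.
Subtract the first batch: 26−10=16 germinated seeds and 10−7=3 non-germinating seeds.

16 germinated seeds and 3 non-germinating seeds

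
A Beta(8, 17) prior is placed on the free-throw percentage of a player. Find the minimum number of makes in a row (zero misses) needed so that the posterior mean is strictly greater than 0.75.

After k makes and 0 misses the posterior is Beta(8+k, 17), with mean (8+k)/(8+17+k).
Set (8+k)/(25+k) > 0.75 and solve: k > (0.75·25 − 8)/(1 − 0.75) = 43.000.
The smallest integer exceeding 43.000 is 44.

k = 44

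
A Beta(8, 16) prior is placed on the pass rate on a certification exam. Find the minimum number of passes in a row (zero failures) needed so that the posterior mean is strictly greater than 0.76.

k = 43

After k passes and 0 failures the posterior is Beta(8+k, 16), with mean (8+k)/(8+16+k).
Set (8+k)/(24+k) > 0.76 and solve: k > (0.76·24 − 8)/(1 − 0.76) = 42.667.
The smallest integer exceeding 42.667 is 43, and checking k=43: (51)/(67) = 0.7612 > 0.76.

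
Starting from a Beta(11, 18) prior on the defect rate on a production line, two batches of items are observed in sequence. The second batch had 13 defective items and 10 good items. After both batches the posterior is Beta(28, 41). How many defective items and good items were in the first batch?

Because Beta–binomial updating is additive in the counts, the combined data contributed (α_post−α_prior, β_post−β_prior) successes and failures.
Total across both batches: 28−11=17 defective items, 41−18=23 good items.
Subtract the second batch: 17−13=4 defective items and 23−10=13 good items.

4 defective items and 13 good items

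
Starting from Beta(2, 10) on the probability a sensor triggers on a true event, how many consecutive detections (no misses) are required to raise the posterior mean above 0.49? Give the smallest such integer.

k = 8

After k detections and 0 misses the posterior is Beta(2+k, 10), with mean (2+k)/(2+10+k).
Set (2+k)/(12+k) > 0.49 and solve: k > (0.49·12 − 2)/(1 − 0.49) = 7.608.
The smallest integer exceeding 7.608 is 8.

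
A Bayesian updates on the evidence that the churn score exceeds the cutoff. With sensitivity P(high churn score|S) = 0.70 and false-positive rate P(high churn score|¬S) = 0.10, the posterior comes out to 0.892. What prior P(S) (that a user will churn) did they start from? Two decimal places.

In odds form, posterior odds = prior odds × likelihood ratio, so prior odds = posterior odds ÷ LR.
Posterior odds = 0.892/(1−0.892) = 8.2593. LR = 0.70/0.10 = 7.0000.
Prior odds = 8.2593/7.0000 = 1.1799, so P(S) = 1.1799/(1+1.1799) ≈ 0.54.

P(S) = 0.54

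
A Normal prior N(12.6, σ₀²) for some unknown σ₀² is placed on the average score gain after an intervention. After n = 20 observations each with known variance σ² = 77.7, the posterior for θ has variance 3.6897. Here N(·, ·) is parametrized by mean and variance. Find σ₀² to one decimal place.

σ₀² = 73.4

Posterior precision equals prior precision plus data precision: 1/σ_n² = 1/σ₀² + n/σ².
So 1/σ₀² = 1/3.6897 − 20/77.7 = 0.271025 − 0.257400 = 0.013625.
Hence σ₀² = 1/0.013625 ≈ 73.4.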